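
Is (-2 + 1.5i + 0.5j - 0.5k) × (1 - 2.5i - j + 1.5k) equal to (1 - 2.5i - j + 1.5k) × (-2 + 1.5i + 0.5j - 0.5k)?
No: pq = 3 + 6.75i + 1.5j - 3.75k ≠ 3 + 6.25i + 3.5j - 3.25k = qp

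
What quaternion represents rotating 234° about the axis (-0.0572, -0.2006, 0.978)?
-0.454 - 0.051i - 0.1787j + 0.8714k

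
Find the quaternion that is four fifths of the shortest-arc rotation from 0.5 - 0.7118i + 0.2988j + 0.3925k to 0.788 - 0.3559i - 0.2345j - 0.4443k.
0.8127 - 0.4888i - 0.1298j - 0.2894k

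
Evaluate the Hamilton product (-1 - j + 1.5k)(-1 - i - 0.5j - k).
2 + 2.75i - 1.5k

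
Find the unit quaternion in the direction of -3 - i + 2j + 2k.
-0.7071 - 0.2357i + 0.4714j + 0.4714k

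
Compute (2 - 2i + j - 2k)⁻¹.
0.1538 + 0.1538i - 0.0769j + 0.1538k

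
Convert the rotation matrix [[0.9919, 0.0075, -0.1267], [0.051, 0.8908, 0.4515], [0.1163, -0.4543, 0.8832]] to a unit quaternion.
0.9703 - 0.2334i - 0.0626j + 0.0112k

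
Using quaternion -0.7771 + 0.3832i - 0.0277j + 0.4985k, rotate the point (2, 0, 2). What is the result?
(1.853, -0.456, 2.088)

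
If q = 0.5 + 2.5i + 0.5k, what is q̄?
0.5 - 2.5i - 0.5k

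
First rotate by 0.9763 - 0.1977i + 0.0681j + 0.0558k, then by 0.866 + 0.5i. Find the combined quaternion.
0.9443 + 0.3169i + 0.0311j + 0.0824k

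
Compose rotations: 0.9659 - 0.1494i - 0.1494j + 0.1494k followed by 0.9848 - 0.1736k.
0.9772 - 0.1731i - 0.1212j - 0.0206k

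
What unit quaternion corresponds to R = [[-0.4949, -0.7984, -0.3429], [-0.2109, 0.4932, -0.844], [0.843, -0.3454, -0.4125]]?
-0.3827 - 0.3257i + 0.7747j - 0.3838k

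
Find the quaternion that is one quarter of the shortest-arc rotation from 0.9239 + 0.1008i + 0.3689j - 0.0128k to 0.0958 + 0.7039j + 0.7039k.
0.8112 + 0.0852i + 0.5372j + 0.2147k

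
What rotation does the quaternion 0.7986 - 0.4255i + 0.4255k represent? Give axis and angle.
axis = (-√2/2, 0, √2/2), θ = 74°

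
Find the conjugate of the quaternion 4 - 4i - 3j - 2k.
4 + 4i + 3j + 2k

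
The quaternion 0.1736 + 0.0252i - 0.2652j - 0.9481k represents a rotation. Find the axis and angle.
axis = (0.0256, -0.2693, -0.9627), θ = 160°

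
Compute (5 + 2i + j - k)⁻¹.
0.1613 - 0.0645i - 0.0323j + 0.0323k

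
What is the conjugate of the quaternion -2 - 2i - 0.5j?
-2 + 2i + 0.5j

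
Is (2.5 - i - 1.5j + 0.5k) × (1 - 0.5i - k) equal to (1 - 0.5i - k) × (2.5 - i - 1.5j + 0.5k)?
No: pq = 2.5 - 0.75i - 2.75j - 2.75k ≠ 2.5 - 3.75i - 0.25j - 1.25k = qp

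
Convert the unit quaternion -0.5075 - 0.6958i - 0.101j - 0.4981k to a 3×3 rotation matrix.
[[0.4834, -0.365, 0.7957], [0.6461, -0.4645, -0.6056], [0.5906, 0.8069, 0.0113]]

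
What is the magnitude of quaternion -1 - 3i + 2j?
√14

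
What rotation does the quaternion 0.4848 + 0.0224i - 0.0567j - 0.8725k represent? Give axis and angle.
axis = (0.0256, -0.0648, -0.9976), θ = 122°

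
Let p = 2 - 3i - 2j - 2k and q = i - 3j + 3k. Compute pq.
3 - 10i + j + 17k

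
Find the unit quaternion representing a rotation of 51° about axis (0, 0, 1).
0.9026 + 0.4305k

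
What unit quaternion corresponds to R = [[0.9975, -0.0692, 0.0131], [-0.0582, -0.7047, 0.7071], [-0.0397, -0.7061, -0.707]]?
-0.3827 + 0.9232i - 0.0345j - 0.0072k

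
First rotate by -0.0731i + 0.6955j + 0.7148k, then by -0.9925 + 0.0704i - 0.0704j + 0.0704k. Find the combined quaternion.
0.0038 - 0.0267i - 0.7458j - 0.6656k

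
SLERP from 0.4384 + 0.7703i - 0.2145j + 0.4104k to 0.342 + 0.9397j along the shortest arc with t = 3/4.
-0.1483 + 0.2859i - 0.9344j + 0.1523k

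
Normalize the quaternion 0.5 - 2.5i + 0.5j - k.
0.1796 - 0.898i + 0.1796j - 0.3592k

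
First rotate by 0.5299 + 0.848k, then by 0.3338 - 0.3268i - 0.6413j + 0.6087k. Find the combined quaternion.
-0.3393 - 0.717i - 0.0627j + 0.6056k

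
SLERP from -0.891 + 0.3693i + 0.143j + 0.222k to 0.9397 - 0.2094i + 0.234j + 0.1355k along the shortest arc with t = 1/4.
-0.9301 + 0.3383i + 0.0483j + 0.1348k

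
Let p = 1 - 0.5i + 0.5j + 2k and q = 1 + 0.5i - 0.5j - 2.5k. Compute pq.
6.5 - 0.25i - 0.25j - 0.5k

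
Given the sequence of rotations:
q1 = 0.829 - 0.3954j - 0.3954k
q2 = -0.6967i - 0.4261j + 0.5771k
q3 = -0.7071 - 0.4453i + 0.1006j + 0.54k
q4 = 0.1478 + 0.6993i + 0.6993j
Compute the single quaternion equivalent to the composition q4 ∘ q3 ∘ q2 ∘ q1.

q2 · q1 = 0.0597 - 0.1809i - 0.6287j + 0.7539k
q3 · q2 · q1 = -0.4666 + 0.5167i + 0.6886j - 0.2027k
q4 · q3 · q2 · q1 = -0.9118 - 0.3917i - 0.0828j + 0.0903k
-0.9118 - 0.3917i - 0.0828j + 0.0903k


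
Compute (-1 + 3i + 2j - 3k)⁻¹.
-0.0435 - 0.1304i - 0.087j + 0.1304k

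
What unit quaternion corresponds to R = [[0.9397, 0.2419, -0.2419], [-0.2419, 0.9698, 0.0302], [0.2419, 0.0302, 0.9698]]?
0.9848 - 0.1228j - 0.1228k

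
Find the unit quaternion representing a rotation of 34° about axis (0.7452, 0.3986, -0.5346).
0.9563 + 0.2179i + 0.1165j - 0.1563k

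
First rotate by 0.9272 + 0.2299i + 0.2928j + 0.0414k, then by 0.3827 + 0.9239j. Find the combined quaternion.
0.0843 + 0.1262i + 0.9687j - 0.1966k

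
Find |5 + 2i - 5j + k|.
√55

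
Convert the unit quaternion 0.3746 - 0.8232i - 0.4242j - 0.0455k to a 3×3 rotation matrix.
[[0.636, 0.7325, -0.2429], [0.6643, -0.3595, 0.6553], [0.3927, -0.5781, -0.7152]]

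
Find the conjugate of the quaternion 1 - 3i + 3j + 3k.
1 + 3i - 3j - 3k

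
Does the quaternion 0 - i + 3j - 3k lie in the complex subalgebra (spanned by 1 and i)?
No. The quaternion -i + 3j - 3k has j-coefficient y = 3 and k-coefficient z = -3, not both zero, so it does not lie in the complex subalgebra spanned by 1 and i.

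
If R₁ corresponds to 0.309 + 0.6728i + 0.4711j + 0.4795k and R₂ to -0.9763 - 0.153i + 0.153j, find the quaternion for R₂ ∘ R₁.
-0.2708 - 0.6308i - 0.3393j - 0.6432k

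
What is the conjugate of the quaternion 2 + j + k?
2 - j - k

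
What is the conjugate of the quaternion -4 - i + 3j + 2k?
-4 + i - 3j - 2k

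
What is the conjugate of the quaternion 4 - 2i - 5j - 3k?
4 + 2i + 5j + 3k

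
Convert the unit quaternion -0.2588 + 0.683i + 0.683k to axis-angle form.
axis = (√2/2, 0, √2/2), θ = 7π/6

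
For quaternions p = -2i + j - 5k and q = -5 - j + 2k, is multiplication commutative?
No: pq = 11 + 7i - j + 27k ≠ 11 + 13i - 9j + 23k = qp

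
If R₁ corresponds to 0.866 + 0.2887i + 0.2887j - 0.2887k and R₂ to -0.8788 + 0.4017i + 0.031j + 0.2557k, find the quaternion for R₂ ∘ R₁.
-0.8121 + 0.0114i - 0.0371j + 0.5822k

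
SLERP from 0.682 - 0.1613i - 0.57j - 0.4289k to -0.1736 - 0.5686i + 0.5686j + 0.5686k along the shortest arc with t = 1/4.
0.5967 + 0.0343i - 0.6206j - 0.5075k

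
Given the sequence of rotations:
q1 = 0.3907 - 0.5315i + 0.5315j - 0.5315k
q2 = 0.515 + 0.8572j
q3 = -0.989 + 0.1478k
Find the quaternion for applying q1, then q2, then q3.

q2 · q1 = -0.2544 - 0.7293i + 0.6086j + 0.1819k
q3 · q2 · q1 = 0.2247 + 0.6313i - 0.7097j - 0.2175k
0.2247 + 0.6313i - 0.7097j - 0.2175k


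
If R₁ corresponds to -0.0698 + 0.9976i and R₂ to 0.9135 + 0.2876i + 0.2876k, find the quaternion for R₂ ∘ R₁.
-0.3507 + 0.8912i + 0.2869j - 0.0201k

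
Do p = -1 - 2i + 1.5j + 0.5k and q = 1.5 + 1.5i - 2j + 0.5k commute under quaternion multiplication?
No: pq = 4.25 - 2.75i + 6j + 2k ≠ 4.25 - 6.25i + 2.5j - 1.5k = qp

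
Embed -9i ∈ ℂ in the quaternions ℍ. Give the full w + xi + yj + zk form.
0 - 9i + 0j + 0k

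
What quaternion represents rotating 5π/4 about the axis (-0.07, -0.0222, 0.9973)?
-0.3827 - 0.0647i - 0.0205j + 0.9214k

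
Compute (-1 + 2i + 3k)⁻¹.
-0.0714 - 0.1429i - 0.2143k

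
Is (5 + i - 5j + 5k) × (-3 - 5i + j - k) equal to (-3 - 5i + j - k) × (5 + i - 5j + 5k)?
No: pq = -28i - 4j - 44k ≠ -28i + 44j + 4k = qp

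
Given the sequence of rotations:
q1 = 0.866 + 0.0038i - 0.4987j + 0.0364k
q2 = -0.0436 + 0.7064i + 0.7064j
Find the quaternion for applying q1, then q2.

q2 · q1 = 0.3118 + 0.6373i + 0.6078j - 0.3566k
0.3118 + 0.6373i + 0.6078j - 0.3566k


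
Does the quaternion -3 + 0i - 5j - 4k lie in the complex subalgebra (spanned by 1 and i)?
No. The quaternion -3 - 5j - 4k has j-coefficient y = -5 and k-coefficient z = -4, not both zero, so it does not lie in the complex subalgebra spanned by 1 and i.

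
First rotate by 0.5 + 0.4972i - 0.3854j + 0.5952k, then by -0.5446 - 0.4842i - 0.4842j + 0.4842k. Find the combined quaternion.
-0.5064 - 0.6145i + 0.4967j + 0.3453k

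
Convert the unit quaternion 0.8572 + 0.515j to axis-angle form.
axis = (0, 1, 0), θ = 62°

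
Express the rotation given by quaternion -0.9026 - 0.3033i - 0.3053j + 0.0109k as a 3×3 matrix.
[[0.8133, 0.2049, 0.5445], [0.1655, 0.8158, -0.5542], [-0.5577, 0.5409, 0.6296]]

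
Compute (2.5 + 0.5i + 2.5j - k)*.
2.5 - 0.5i - 2.5j + k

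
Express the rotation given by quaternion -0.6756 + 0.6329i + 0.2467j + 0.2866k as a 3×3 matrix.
[[0.714, 0.6995, 0.0294], [-0.075, 0.0346, 0.9966], [0.6961, -0.7138, 0.0772]]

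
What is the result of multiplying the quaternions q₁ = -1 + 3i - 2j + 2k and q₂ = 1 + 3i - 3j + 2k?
-20 + 2i + j - 3k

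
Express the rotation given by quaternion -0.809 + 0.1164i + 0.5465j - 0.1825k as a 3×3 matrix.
[[0.3361, -0.1681, -0.9267], [0.4225, 0.9063, -0.0111], [0.8418, -0.3878, 0.3756]]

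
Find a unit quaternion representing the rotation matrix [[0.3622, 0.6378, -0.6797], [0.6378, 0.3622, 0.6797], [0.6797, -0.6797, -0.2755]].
0.6019 - 0.5647i - 0.5647j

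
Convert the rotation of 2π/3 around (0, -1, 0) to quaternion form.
0.5 - 0.866j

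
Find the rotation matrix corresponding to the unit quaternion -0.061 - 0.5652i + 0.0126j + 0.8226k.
[[-0.3537, 0.0861, -0.9314], [-0.1146, -0.9922, -0.0482], [-0.9283, 0.0897, 0.3608]]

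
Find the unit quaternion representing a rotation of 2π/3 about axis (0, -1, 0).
0.5 - 0.866j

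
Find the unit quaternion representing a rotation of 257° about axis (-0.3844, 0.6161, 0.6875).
-0.6225 - 0.3008i + 0.4822j + 0.538k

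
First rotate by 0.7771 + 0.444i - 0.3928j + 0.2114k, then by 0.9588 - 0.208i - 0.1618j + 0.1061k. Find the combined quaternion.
0.7515 + 0.2715i - 0.4113j + 0.4387k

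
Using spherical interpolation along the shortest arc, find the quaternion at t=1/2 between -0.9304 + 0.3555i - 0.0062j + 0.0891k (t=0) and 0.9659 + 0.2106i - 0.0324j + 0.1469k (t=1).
-0.9965 + 0.0761i + 0.0138j - 0.0304k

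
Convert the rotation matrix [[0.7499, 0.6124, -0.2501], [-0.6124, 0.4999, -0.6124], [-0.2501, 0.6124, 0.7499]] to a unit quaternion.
0.866 + 0.3536i - 0.3536k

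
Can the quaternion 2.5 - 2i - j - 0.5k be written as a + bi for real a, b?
No. The quaternion 2.5 - 2i - j - 0.5k has j-coefficient y = -1 and k-coefficient z = -0.5, not both zero, so it does not lie in the complex subalgebra spanned by 1 and i.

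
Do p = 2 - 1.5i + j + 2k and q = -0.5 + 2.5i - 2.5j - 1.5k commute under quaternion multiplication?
No: pq = 8.25 + 9.25i - 2.75j - 2.75k ≠ 8.25 + 2.25i - 8.25j - 5.25k = qp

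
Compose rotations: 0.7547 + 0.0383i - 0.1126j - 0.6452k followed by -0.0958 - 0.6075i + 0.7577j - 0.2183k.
-0.1046 - 0.9756i + 0.1823j - 0.0636k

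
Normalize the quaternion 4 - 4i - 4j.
0.5774 - 0.5774i - 0.5774j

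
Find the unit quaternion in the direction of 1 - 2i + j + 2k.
0.3162 - 0.6325i + 0.3162j + 0.6325k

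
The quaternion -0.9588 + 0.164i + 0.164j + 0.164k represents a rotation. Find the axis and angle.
axis = (√3/3, √3/3, √3/3), θ = 327°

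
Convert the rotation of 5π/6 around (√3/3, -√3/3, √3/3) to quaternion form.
0.2588 + 0.5577i - 0.5577j + 0.5577k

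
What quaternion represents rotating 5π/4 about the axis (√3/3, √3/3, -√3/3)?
-0.3827 + 0.5334i + 0.5334j - 0.5334k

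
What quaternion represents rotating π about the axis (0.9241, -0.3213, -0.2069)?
0.9241i - 0.3213j - 0.2069k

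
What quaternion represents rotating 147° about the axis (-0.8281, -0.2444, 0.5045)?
0.284 - 0.794i - 0.2343j + 0.4837k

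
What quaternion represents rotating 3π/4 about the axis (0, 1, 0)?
0.3827 + 0.9239j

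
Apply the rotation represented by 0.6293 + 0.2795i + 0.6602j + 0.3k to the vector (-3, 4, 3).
(3.117, 0.548, 4.897)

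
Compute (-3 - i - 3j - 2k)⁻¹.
-0.1304 + 0.0435i + 0.1304j + 0.087k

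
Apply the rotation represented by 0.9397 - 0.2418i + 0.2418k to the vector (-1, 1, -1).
(-1.221, -0.143, -1.221)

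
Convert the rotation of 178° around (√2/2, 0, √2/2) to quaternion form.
0.0175 + 0.707i + 0.707k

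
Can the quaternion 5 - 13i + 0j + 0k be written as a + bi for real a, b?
Yes. The quaternion 5 - 13i has j- and k-coefficients y = z = 0, so it lies in the complex subalgebra spanned by 1 and i.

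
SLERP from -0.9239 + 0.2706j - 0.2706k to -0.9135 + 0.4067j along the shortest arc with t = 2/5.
-0.9301 + 0.3288j - 0.164k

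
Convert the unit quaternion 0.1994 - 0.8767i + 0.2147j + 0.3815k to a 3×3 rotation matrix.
[[0.6167, -0.5286, -0.5833], [-0.2243, -0.8283, 0.5134], [-0.7545, -0.1858, -0.6294]]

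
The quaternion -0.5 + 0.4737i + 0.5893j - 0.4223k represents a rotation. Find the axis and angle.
axis = (0.547, 0.6805, -0.4876), θ = 4π/3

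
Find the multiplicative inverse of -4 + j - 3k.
-0.1538 - 0.0385j + 0.1154k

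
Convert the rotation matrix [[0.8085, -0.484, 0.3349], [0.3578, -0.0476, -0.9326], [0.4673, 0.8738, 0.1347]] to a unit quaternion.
0.6884 + 0.656i - 0.0481j + 0.3057k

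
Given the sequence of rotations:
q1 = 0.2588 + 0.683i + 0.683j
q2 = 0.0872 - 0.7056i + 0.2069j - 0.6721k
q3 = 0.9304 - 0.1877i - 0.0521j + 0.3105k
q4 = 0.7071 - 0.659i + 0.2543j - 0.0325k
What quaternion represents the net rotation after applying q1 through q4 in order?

q2 · q1 = 0.3632 + 0.336i - 0.3459j - 0.7972k
q3 · q2 · q1 = 0.6305 + 0.3934i - 0.3861j - 0.5465k
q4 · q3 · q2 · q1 = 0.7855 - 0.2888i - 0.4856j - 0.2525k
0.7855 - 0.2888i - 0.4856j - 0.2525k


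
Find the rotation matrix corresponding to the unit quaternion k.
[[-1, 0, 0], [0, -1, 0], [0, 0, 1]]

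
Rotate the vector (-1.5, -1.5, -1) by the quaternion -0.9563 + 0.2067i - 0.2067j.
(-1.639, -1.639, 0.357)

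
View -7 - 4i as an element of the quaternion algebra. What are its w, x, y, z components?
-7 - 4i + 0j + 0k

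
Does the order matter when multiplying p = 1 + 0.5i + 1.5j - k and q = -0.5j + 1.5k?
Yes: pq = 2.25 + 1.75i - 1.25j + 1.25k ≠ 2.25 - 1.75i + 0.25j + 1.75k = qp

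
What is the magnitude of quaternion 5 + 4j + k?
√42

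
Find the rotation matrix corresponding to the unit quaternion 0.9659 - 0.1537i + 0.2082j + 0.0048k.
[[0.9133, -0.0733, 0.4007], [-0.0547, 0.9527, 0.2989], [-0.4037, -0.2949, 0.8661]]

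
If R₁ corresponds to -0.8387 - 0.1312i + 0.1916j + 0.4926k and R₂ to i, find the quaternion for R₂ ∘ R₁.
0.1312 - 0.8387i - 0.4926j + 0.1916k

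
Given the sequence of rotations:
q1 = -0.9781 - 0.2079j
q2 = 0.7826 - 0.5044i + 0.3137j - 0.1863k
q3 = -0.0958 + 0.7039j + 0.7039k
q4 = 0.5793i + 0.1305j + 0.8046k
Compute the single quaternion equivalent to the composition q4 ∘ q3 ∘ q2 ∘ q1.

q2 · q1 = -0.7002 + 0.4546i - 0.4695j + 0.2871k
q3 · q2 · q1 = 0.1955 + 0.489i - 0.1279j - 0.8404k
q4 · q3 · q2 · q1 = 0.4096 + 0.1065i + 0.9058j + 0.0194k
0.4096 + 0.1065i + 0.9058j + 0.0194k


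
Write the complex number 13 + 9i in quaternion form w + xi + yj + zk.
13 + 9i + 0j + 0k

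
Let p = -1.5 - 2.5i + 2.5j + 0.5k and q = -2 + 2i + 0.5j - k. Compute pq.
7.25 - 0.75i - 7.25j - 5.75k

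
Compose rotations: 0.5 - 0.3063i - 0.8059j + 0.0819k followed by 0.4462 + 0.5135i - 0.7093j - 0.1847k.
-0.1761 - 0.0869i - 0.6997j - 0.6869k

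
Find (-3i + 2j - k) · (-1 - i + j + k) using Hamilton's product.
-4 + 6i + 2j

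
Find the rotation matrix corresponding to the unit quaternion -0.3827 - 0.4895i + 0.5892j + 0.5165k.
[[-0.2279, -0.1815, -0.9566], [-0.9722, -0.0128, 0.234], [-0.0547, 0.9833, -0.1735]]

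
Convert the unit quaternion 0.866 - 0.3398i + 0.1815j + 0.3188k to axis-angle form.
axis = (-0.6795, 0.363, 0.6375), θ = π/3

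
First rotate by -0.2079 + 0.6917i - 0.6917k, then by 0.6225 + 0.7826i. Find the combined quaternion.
-0.6707 + 0.2679i + 0.5413j - 0.4306k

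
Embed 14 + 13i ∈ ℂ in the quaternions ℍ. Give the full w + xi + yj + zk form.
14 + 13i + 0j + 0k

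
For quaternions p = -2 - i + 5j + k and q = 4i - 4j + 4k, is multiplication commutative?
No: pq = 20 + 16i + 16j - 24k ≠ 20 - 32i + 8k = qp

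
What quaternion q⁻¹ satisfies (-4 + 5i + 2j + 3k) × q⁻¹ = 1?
-0.0741 - 0.0926i - 0.037j - 0.0556k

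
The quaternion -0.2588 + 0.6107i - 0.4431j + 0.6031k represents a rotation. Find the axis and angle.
axis = (0.6322, -0.4587, 0.6244), θ = 7π/6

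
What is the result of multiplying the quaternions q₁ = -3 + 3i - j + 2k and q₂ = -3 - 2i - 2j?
13 + i + 5j - 14k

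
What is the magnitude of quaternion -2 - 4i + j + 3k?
√30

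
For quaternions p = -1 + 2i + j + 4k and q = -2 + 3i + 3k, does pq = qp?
No: pq = -16 - 4i + 4j - 14k ≠ -16 - 10i - 8j - 8k = qp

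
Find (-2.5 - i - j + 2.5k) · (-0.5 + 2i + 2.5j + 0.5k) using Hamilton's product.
4.5 - 11.25i - 0.25j - 3k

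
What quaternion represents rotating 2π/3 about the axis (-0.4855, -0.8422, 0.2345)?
0.5 - 0.4205i - 0.7294j + 0.2031k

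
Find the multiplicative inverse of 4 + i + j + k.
0.2105 - 0.0526i - 0.0526j - 0.0526k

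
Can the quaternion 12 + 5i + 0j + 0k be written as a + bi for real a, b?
Yes. The quaternion 12 + 5i has j- and k-coefficients y = z = 0, so it lies in the complex subalgebra spanned by 1 and i.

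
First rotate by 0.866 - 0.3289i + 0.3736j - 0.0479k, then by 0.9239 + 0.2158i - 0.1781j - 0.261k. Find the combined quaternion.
0.9251 - 0.0109i + 0.2871j - 0.2482k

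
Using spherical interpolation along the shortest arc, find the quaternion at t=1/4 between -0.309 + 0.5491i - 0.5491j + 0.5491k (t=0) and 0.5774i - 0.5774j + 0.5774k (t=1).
-0.2334 + 0.5614i - 0.5614j + 0.5614k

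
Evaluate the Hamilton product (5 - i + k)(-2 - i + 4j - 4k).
-7 - 7i + 15j - 26k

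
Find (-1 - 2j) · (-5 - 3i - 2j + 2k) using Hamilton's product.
1 - i + 12j - 8k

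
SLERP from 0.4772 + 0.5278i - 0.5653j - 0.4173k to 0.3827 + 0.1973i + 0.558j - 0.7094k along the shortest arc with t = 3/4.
0.4869 + 0.3444i + 0.292j - 0.7477k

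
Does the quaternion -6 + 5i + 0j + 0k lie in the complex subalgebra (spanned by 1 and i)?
Yes. The quaternion -6 + 5i has j- and k-coefficients y = z = 0, so it lies in the complex subalgebra spanned by 1 and i.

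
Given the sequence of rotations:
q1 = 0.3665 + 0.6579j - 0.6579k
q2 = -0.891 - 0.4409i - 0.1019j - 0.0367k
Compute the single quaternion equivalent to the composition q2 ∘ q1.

q2 · q1 = -0.2837 - 0.0704i - 0.9136j + 0.2827k
-0.2837 - 0.0704i - 0.9136j + 0.2827k


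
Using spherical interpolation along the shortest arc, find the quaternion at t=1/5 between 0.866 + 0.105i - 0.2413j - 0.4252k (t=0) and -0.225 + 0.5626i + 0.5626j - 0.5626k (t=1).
0.885 - 0.0714i - 0.3981j - 0.2306k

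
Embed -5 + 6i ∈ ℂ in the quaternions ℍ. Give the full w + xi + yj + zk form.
-5 + 6i + 0j + 0k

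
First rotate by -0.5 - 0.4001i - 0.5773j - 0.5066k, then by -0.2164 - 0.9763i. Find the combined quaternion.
-0.2824 + 0.5747i - 0.3697j + 0.6732k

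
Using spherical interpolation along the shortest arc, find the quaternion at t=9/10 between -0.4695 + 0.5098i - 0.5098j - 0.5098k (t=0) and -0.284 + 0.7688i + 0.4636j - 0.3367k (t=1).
-0.3239 + 0.7833i + 0.372j - 0.3783k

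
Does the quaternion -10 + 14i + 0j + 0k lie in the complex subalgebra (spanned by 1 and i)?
Yes. The quaternion -10 + 14i has j- and k-coefficients y = z = 0, so it lies in the complex subalgebra spanned by 1 and i.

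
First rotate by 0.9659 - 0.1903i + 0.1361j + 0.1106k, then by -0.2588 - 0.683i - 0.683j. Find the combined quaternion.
-0.287 - 0.686i - 0.6194j - 0.2516k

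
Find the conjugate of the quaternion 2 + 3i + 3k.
2 - 3i - 3k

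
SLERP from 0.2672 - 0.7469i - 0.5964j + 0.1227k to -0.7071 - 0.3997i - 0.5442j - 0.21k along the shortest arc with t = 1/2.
-0.2621 - 0.6832i - 0.6796j - 0.052k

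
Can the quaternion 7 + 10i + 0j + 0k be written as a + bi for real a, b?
Yes. The quaternion 7 + 10i has j- and k-coefficients y = z = 0, so it lies in the complex subalgebra spanned by 1 and i.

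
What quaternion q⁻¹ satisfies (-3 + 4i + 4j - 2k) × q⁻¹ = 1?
-0.0667 - 0.0889i - 0.0889j + 0.0444k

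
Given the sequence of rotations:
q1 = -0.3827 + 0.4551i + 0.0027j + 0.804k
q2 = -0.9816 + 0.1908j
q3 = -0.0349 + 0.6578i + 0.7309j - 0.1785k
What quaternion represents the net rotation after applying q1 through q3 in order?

q2 · q1 = 0.3751 - 0.2933i - 0.0757j - 0.876k
q3 · q2 · q1 = 0.0788 - 0.3968i + 0.9054j + 0.1282k
0.0788 - 0.3968i + 0.9054j + 0.1282k


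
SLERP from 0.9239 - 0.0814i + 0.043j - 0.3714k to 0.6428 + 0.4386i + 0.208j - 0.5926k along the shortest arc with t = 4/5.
0.7269 + 0.343i + 0.1802j - 0.5669k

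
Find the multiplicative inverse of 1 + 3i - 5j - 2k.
0.0256 - 0.0769i + 0.1282j + 0.0513k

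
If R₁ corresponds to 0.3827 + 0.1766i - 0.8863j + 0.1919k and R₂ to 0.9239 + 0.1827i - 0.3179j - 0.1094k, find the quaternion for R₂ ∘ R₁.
0.0606 + 0.0751i - 0.9949j + 0.0296k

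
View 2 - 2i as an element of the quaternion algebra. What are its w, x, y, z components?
2 - 2i + 0j + 0k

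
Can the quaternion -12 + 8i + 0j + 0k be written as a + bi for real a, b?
Yes. The quaternion -12 + 8i has j- and k-coefficients y = z = 0, so it lies in the complex subalgebra spanned by 1 and i.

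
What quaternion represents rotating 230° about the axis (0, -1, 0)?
-0.4226 - 0.9063j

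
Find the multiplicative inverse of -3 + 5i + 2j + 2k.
-0.0714 - 0.119i - 0.0476j - 0.0476k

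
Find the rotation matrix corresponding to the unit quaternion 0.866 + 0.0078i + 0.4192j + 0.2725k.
[[0.5, -0.4654, 0.7303], [0.4785, 0.8514, 0.215], [-0.7218, 0.242, 0.6484]]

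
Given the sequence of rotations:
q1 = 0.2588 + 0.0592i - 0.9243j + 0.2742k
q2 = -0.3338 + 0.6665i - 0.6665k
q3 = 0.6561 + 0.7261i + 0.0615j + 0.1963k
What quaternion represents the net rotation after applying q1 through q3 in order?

q2 · q1 = 0.0569 - 0.4633i + 0.0863j - 0.8801k
q3 · q2 · q1 = 0.5412 - 0.3337i + 0.6082j - 0.4751k
0.5412 - 0.3337i + 0.6082j - 0.4751k


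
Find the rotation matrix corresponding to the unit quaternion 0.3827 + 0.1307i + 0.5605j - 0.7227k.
[[-0.6729, 0.6997, 0.2401], [-0.4066, -0.0788, -0.9102], [-0.6179, -0.7101, 0.3375]]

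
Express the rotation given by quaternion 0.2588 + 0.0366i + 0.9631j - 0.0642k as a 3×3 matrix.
[[-0.8634, 0.1037, 0.4938], [0.0373, 0.9891, -0.1426], [-0.5032, -0.1047, -0.8578]]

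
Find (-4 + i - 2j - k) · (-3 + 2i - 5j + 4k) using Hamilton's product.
4 - 24i + 20j - 14k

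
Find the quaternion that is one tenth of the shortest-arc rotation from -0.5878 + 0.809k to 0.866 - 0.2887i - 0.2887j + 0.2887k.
-0.6772 + 0.0387i + 0.0387j + 0.7337k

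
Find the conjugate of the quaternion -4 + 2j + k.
-4 - 2j - k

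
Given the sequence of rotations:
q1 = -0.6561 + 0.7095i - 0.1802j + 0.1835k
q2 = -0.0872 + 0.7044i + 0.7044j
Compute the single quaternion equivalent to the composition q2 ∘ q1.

q2 · q1 = -0.3156 - 0.3948i - 0.5757j - 0.6427k
-0.3156 - 0.3948i - 0.5757j - 0.6427k


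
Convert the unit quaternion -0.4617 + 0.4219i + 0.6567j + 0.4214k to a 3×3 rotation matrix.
[[-0.2177, 0.9432, -0.2508], [0.165, 0.2888, 0.943], [0.962, 0.1639, -0.2185]]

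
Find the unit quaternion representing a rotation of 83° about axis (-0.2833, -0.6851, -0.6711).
0.749 - 0.1877i - 0.454j - 0.4447k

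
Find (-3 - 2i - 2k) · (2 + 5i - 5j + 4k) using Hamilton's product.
12 - 29i + 13j - 6k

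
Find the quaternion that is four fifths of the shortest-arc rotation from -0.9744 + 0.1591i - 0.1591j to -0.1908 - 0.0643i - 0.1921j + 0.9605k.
-0.441 - 0.0145i - 0.2179j + 0.8705k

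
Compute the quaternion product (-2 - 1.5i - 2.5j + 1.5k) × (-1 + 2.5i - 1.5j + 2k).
-1 - 6.25i + 12.25j + 3k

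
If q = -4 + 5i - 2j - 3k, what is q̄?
-4 - 5i + 2j + 3k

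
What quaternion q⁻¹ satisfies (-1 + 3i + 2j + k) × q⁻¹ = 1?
-0.0667 - 0.2i - 0.1333j - 0.0667k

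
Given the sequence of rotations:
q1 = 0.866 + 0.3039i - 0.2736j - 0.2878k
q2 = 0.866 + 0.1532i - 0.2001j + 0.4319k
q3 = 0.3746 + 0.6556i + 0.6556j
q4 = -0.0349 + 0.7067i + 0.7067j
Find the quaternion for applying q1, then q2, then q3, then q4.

q2 · q1 = 0.773 + 0.5716i - 0.2349j + 0.1437k
q3 · q2 · q1 = 0.0688 + 0.8151i + 0.3246j - 0.4749k
q4 · q3 · q2 · q1 = -0.8078 - 0.3154i + 0.3729j - 0.3301k
-0.8078 - 0.3154i + 0.3729j - 0.3301k


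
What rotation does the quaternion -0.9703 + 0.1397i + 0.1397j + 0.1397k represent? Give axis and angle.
axis = (√3/3, √3/3, √3/3), θ = 332°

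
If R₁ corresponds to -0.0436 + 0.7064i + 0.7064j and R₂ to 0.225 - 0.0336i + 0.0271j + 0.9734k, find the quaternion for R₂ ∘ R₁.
-0.0052 - 0.5272i + 0.8454j - 0.0853k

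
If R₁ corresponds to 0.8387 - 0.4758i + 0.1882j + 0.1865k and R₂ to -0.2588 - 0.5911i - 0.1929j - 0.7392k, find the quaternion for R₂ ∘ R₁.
-0.3241 - 0.2695i + 0.2515j - 0.8713k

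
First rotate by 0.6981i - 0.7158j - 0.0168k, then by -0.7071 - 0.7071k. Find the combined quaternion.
-0.0119 - 0.9998i + 0.0125j + 0.0119k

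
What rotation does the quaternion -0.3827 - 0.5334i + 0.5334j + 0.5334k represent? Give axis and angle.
axis = (-√3/3, √3/3, √3/3), θ = 5π/4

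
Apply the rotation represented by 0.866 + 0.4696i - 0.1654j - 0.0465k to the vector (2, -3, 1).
(1.776, -2.934, -1.496)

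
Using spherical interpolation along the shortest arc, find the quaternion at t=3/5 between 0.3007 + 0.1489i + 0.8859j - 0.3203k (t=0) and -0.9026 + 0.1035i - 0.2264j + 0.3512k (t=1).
0.7386 - 0.0007i + 0.5565j - 0.3805k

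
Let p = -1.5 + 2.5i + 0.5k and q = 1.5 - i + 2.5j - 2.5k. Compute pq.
1.5 + 4i + 2j + 10.75k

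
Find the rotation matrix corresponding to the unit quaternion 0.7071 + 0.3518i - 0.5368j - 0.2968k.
[[0.2475, 0.042, -0.968], [-0.7974, 0.5763, -0.1789], [0.5503, 0.8162, 0.1762]]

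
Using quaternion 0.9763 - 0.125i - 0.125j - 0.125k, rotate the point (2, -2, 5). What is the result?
(0.26, -0.924, 5.664)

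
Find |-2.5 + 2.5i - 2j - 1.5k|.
4.33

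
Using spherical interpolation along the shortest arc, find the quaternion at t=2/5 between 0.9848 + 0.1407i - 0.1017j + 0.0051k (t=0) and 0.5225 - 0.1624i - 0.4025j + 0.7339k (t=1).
0.9037 + 0.0193i - 0.2549j + 0.3435k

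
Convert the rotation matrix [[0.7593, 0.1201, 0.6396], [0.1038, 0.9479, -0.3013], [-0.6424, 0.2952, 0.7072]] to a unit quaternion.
0.9239 + 0.1614i + 0.3469j - 0.0044k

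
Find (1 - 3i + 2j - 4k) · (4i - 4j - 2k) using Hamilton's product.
12 - 16i - 26j + 2k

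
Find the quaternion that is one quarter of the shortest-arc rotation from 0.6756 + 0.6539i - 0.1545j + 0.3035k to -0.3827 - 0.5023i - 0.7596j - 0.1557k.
0.6634 + 0.6812i + 0.0997j + 0.2932k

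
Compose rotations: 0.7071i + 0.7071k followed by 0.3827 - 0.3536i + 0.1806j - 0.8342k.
0.8399 + 0.3983i - 0.3398j + 0.1429k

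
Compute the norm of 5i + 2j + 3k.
√38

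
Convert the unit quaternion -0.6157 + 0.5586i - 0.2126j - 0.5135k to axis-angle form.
axis = (0.7089, -0.2698, -0.6517), θ = 256°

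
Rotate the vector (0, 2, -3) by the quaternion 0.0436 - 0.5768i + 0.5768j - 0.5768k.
(-3.377, 1.184, -0.439)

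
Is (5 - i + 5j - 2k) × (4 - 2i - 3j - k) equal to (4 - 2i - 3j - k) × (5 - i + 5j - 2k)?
No: pq = 31 - 25i + 8j ≠ 31 - 3i + 2j - 26k = qp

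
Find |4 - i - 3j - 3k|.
√35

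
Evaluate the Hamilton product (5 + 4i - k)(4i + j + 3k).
-13 + 21i - 11j + 19k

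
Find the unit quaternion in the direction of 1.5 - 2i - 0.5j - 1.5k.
0.5071 - 0.6761i - 0.169j - 0.5071k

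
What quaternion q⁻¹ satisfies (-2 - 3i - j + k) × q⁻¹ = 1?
-0.1333 + 0.2i + 0.0667j - 0.0667k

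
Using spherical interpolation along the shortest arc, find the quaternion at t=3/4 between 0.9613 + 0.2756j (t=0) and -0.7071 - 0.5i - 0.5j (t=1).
0.8005 + 0.3857i + 0.4588j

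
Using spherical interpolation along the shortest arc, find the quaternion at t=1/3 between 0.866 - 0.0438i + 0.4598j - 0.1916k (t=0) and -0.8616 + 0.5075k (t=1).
0.8965 - 0.0301i + 0.316j - 0.3092k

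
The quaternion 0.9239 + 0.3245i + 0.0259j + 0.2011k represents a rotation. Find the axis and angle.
axis = (0.8481, 0.0677, 0.5256), θ = π/4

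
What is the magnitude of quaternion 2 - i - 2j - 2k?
√13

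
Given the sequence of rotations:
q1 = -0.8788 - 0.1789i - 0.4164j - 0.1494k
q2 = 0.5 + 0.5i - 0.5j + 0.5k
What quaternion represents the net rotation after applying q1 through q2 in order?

q2 · q1 = -0.4834 - 0.246i + 0.2165j - 0.8117k
-0.4834 - 0.246i + 0.2165j - 0.8117k


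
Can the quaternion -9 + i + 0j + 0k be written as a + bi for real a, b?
Yes. The quaternion -9 + i has j- and k-coefficients y = z = 0, so it lies in the complex subalgebra spanned by 1 and i.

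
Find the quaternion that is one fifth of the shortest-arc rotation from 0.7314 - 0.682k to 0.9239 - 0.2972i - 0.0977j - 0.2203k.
0.7939 - 0.063i - 0.0207j - 0.6044k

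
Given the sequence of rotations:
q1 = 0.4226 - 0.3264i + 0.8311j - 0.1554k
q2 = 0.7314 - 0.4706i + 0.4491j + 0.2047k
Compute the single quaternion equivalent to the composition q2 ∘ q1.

q2 · q1 = -0.186 - 0.6775i + 0.6577j - 0.2717k
-0.186 - 0.6775i + 0.6577j - 0.2717k


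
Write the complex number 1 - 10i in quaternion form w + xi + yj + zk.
1 - 10i + 0j + 0k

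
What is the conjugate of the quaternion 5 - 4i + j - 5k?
5 + 4i - j + 5k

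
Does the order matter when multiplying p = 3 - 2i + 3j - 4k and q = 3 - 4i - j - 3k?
Yes: pq = -8 - 31i + 16j - 7k ≠ -8 - 5i - 4j - 35k = qp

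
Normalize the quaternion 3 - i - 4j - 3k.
0.5071 - 0.169i - 0.6761j - 0.5071k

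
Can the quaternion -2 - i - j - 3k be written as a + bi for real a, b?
No. The quaternion -2 - i - j - 3k has j-coefficient y = -1 and k-coefficient z = -3, not both zero, so it does not lie in the complex subalgebra spanned by 1 and i.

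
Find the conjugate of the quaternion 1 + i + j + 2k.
1 - i - j - 2k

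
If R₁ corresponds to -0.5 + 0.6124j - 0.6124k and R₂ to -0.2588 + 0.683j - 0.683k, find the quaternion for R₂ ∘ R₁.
-0.7071 - 0.5j + 0.5k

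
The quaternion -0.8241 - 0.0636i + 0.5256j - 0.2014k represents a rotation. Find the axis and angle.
axis = (-0.1123, 0.9279, -0.3555), θ = 291°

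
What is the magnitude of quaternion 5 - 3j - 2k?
√38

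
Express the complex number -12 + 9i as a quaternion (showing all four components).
-12 + 9i + 0j + 0k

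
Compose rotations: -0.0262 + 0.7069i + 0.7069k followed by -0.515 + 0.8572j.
0.0135 + 0.2419i - 0.0225j - 0.97k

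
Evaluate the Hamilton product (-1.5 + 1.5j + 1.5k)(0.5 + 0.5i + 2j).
-3.75 - 3.75i - 1.5j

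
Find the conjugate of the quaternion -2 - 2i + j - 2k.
-2 + 2i - j + 2k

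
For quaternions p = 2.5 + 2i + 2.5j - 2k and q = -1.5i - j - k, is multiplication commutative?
No: pq = 3.5 - 8.25i + 2.5j - 0.75k ≠ 3.5 + 0.75i - 7.5j - 4.25k = qp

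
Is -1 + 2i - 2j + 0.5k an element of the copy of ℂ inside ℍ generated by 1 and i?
No. The quaternion -1 + 2i - 2j + 0.5k has j-coefficient y = -2 and k-coefficient z = 0.5, not both zero, so it does not lie in the complex subalgebra spanned by 1 and i.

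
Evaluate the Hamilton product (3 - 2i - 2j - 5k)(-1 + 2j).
1 + 12i + 8j + k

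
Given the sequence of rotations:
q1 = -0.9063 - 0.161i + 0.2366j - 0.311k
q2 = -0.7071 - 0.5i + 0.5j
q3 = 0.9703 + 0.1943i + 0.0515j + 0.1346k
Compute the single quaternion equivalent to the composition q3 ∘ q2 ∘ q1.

q2 · q1 = 0.442 + 0.4115i - 0.7759j + 0.1821k
q3 · q2 · q1 = 0.3644 + 0.599i - 0.7101j + 0.0642k
0.3644 + 0.599i - 0.7101j + 0.0642k


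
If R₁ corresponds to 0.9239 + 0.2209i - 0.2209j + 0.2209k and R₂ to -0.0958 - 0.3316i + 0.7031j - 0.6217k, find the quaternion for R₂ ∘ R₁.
0.2774 - 0.3095i + 0.6067j - 0.6776k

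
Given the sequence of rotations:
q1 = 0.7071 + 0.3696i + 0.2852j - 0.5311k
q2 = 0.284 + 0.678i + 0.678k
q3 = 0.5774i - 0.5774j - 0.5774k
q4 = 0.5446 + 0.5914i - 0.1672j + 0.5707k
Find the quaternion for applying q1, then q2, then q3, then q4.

q2 · q1 = 0.3103 + 0.391i + 0.6917j + 0.5219k
q3 · q2 · q1 = 0.475 + 0.2772i - 0.7063j + 0.446k
q4 · q3 · q2 · q1 = -0.2779 + 0.7604i - 0.5696j + 0.1426k
-0.2779 + 0.7604i - 0.5696j + 0.1426k


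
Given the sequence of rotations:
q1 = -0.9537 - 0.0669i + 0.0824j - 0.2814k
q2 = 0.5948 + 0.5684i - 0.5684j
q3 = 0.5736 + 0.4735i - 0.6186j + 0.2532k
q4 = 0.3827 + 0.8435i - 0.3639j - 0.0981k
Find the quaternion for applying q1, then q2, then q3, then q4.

q2 · q1 = -0.4824 - 0.4219i + 0.751j - 0.1586k
q3 · q2 · q1 = 0.4278 - 0.5625i + 0.6975j - 0.1185k
q4 · q3 · q2 · q1 = 0.8804 + 0.2571i + 0.2664j + 0.2963k
0.8804 + 0.2571i + 0.2664j + 0.2963k


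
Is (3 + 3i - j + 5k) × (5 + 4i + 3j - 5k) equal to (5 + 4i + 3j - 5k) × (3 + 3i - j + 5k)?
No: pq = 31 + 17i + 39j + 23k ≠ 31 + 37i - 31j - 3k = qp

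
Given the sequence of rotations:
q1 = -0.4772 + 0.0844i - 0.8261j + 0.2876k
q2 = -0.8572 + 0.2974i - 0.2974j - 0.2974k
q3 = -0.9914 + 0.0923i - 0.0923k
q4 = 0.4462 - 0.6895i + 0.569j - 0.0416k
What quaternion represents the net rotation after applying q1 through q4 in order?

q2 · q1 = 0.2238 - 0.5455i + 0.7394j - 0.3252k
q3 · q2 · q1 = -0.2015 + 0.6297i - 0.6527j + 0.37k
q4 · q3 · q2 · q1 = 0.731 + 0.6033i - 0.177j + 0.2652k
0.731 + 0.6033i - 0.177j + 0.2652k


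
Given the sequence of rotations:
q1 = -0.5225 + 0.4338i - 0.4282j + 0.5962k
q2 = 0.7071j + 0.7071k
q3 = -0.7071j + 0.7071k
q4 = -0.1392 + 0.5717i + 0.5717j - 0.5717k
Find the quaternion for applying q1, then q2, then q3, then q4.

q2 · q1 = -0.1188 + 0.7244i - 0.0627j - 0.6762k
q3 · q2 · q1 = 0.4338 + 0.5225i + 0.5962j + 0.4282k
q4 · q3 · q2 · q1 = -0.4551 + 0.7609i - 0.3785j - 0.2655k
-0.4551 + 0.7609i - 0.3785j - 0.2655k


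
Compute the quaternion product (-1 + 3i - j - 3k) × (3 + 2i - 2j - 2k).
-17 + 3i - j - 11k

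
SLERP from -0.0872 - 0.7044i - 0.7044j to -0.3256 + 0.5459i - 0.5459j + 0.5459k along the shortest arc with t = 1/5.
-0.1812 - 0.4993i - 0.8309j + 0.1658k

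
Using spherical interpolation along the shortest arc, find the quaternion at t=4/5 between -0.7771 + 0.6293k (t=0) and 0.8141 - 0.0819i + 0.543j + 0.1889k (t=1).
-0.8825 + 0.0701i - 0.4649j - 0.0115k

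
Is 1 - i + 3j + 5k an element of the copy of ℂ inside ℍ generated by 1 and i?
No. The quaternion 1 - i + 3j + 5k has j-coefficient y = 3 and k-coefficient z = 5, not both zero, so it does not lie in the complex subalgebra spanned by 1 and i.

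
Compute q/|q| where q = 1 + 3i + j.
0.3015 + 0.9045i + 0.3015j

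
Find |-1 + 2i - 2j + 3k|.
√18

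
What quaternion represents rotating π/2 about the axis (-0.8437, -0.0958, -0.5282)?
0.7071 - 0.5966i - 0.0677j - 0.3735k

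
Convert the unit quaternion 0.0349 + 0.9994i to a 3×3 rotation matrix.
[[1, 0, 0], [0, -0.9976, -0.0698], [0, 0.0698, -0.9976]]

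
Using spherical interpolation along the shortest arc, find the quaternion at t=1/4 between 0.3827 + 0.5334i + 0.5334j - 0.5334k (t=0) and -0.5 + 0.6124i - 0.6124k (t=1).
0.1631 + 0.6248i + 0.4389j - 0.6248k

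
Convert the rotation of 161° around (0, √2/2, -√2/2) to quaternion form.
0.165 + 0.6974j - 0.6974k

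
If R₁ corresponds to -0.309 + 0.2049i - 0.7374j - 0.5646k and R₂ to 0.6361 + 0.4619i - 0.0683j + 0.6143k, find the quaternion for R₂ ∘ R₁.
0.0053 + 0.4792i - 0.0613j - 0.8756k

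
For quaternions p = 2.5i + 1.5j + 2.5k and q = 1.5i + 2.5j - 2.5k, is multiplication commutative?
No: pq = -1.25 - 10i + 10j + 4k ≠ -1.25 + 10i - 10j - 4k = qp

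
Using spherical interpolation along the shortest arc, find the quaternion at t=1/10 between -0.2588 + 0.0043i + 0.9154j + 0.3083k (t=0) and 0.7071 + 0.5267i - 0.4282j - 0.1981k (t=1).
-0.3198 - 0.0562i + 0.8945j + 0.3074k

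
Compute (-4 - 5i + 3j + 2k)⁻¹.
-0.0741 + 0.0926i - 0.0556j - 0.037k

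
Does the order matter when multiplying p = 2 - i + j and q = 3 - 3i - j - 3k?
Yes: pq = 4 - 12i - 2j - 2k ≠ 4 - 6i + 4j - 10k = qp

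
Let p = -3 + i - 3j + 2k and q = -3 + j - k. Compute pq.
14 - 2i + 7j - 2k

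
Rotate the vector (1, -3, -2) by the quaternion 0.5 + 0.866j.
(-2.232, -3, 0.134)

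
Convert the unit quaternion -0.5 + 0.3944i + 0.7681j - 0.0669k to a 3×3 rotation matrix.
[[-0.1889, 0.539, -0.8209], [0.6728, 0.6799, 0.2916], [0.7153, -0.4972, -0.4911]]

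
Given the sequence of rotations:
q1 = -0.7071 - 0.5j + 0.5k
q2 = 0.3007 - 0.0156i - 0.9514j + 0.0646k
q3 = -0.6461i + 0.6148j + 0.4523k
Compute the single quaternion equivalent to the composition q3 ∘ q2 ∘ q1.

q2 · q1 = -0.7206 - 0.4324i + 0.5302j + 0.1125k
q3 · q2 · q1 = -0.6562 + 0.2949i - 0.5659j - 0.4027k
-0.6562 + 0.2949i - 0.5659j - 0.4027k


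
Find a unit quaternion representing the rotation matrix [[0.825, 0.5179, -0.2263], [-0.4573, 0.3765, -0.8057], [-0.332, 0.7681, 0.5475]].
0.829 + 0.4746i + 0.0319j - 0.2941k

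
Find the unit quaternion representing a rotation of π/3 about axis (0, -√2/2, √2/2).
0.866 - 0.3536j + 0.3536k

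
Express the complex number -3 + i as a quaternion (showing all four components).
-3 + i + 0j + 0k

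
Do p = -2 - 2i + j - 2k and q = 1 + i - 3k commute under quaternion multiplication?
No: pq = -6 - 7i - 7j + 3k ≠ -6 - i + 9j + 5k = qp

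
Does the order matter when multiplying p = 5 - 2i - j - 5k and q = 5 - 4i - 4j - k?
Yes: pq = 8 - 49i - 7j - 26k ≠ 8 - 11i - 43j - 34k = qp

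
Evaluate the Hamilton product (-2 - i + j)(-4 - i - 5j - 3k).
12 + 3i + 3j + 12k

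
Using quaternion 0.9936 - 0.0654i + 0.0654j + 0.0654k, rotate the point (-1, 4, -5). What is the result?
(-2.144, 3.118, -5.262)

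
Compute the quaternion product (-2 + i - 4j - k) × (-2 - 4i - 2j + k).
1 + 15j - 18k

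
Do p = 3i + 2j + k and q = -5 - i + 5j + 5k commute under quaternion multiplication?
No: pq = -12 - 10i - 26j + 12k ≠ -12 - 20i + 6j - 22k = qp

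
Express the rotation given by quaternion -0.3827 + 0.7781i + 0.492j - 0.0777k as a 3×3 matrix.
[[0.5038, 0.7062, -0.4975], [0.8251, -0.223, 0.5191], [0.2557, -0.672, -0.695]]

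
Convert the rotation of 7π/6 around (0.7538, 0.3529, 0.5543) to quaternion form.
-0.2588 + 0.7281i + 0.3409j + 0.5354k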